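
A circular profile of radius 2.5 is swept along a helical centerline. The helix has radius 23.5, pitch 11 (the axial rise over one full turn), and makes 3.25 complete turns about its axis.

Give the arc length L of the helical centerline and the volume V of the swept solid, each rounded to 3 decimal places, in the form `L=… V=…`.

L=481.208 V=9448.499

2πR = 2π·23.5 = 147.654855
per-turn = √(147.654855² + 11²) = √(21801.9561 + 121) = √21922.9561 = 148.064027
L = 3.25 × 148.064027 = 481.208088
V = π·2.5² × L = 19.634954 × 481.208088 = 9448.498715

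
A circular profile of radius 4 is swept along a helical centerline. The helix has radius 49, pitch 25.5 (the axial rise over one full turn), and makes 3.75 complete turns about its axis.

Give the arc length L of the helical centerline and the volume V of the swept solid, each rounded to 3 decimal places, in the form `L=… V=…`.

L=1158.489 V=58231.990

2πR = 2π·49 = 307.876080
per-turn = √(307.876080² + 25.5²) = √(94787.6807 + 650.25) = √95437.9307 = 308.930301
L = 3.75 × 308.930301 = 1158.488627
V = π·4² × L = 50.265482 × 1158.488627 = 58231.989782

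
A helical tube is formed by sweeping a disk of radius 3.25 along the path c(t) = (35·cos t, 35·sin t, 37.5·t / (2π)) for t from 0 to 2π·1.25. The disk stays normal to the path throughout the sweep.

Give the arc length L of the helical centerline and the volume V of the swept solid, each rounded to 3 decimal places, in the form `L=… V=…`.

L=278.857 V=9253.344

2πR = 2π·35 = 219.911486
per-turn = √(219.911486² + 37.5²) = √(48361.0616 + 1406.25) = √49767.3116 = 223.085884
L = 1.25 × 223.085884 = 278.857355
V = π·3.25² × L = 33.183072 × 278.857355 = 9253.343794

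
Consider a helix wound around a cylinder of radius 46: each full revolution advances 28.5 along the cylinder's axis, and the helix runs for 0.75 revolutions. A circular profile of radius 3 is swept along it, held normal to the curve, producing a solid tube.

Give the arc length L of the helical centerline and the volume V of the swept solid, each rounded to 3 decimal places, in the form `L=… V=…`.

2πR = 2π·46 = 289.026524
per-turn = √(289.026524² + 28.5²) = √(83536.3317 + 812.25) = √84348.5817 = 290.428273
L = 0.75 × 290.428273 = 217.821205
V = π·3² × L = 28.274334 × 217.821205 = 6158.749466

L=217.821 V=6158.749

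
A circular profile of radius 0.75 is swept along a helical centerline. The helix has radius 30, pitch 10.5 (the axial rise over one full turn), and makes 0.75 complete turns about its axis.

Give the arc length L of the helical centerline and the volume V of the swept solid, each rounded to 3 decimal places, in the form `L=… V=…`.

L=141.591 V=250.212

2πR = 2π·30 = 188.495559
per-turn = √(188.495559² + 10.5²) = √(35530.5758 + 110.25) = √35640.8258 = 188.787780
L = 0.75 × 188.787780 = 141.590835
V = π·0.75² × L = 1.767146 × 141.590835 = 250.211659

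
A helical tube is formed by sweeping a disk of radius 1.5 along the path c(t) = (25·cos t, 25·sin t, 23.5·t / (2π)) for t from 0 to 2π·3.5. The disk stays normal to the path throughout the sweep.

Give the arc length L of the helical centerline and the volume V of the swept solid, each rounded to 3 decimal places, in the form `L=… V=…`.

2πR = 2π·25 = 157.079633
per-turn = √(157.079633² + 23.5²) = √(24674.0110 + 552.25) = √25226.2610 = 158.827772
L = 3.5 × 158.827772 = 555.897200
V = π·1.5² × L = 7.068583 × 555.897200 = 3929.405761

L=555.897 V=3929.406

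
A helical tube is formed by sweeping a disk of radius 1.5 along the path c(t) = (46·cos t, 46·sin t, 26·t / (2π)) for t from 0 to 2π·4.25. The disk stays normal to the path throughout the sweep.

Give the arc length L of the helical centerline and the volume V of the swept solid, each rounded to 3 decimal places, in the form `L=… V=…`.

2πR = 2π·46 = 289.026524
per-turn = √(289.026524² + 26²) = √(83536.3317 + 676) = √84212.3317 = 290.193611
L = 4.25 × 290.193611 = 1233.322845
V = π·1.5² × L = 7.068583 × 1233.322845 = 8717.845477

L=1233.323 V=8717.845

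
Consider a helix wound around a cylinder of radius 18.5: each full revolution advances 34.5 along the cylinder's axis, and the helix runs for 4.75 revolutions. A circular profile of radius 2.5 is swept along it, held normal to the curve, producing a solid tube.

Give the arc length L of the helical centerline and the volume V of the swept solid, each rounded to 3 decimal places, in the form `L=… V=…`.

2πR = 2π·18.5 = 116.238928
per-turn = √(116.238928² + 34.5²) = √(13511.4884 + 1190.25) = √14701.7384 = 121.250725
L = 4.75 × 121.250725 = 575.940946
V = π·2.5² × L = 19.634954 × 575.940946 = 11308.574029

L=575.941 V=11308.574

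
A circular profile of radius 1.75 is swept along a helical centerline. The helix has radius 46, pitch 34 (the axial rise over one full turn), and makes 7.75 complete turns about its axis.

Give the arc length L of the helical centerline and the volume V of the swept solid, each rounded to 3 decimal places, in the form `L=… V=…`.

2πR = 2π·46 = 289.026524
per-turn = √(289.026524² + 34²) = √(83536.3317 + 1156) = √84692.3317 = 291.019470
L = 7.75 × 291.019470 = 2255.400889
V = π·1.75² × L = 9.621128 × 2255.400889 = 21699.499520

L=2255.401 V=21699.500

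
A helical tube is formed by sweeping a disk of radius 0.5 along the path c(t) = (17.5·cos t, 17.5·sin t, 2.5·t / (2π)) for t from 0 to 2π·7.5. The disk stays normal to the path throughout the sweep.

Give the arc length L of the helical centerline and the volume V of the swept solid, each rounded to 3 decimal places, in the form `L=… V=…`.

2πR = 2π·17.5 = 109.955743
per-turn = √(109.955743² + 2.5²) = √(12090.2654 + 6.25) = √12096.5154 = 109.984160
L = 7.5 × 109.984160 = 824.881198
V = π·0.5² × L = 0.785398 × 824.881198 = 647.860178

L=824.881 V=647.860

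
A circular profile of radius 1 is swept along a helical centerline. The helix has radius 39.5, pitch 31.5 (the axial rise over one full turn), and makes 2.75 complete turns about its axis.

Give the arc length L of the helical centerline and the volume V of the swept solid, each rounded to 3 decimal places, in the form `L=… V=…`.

2πR = 2π·39.5 = 248.185820
per-turn = √(248.185820² + 31.5²) = √(61596.2011 + 992.25) = √62588.4511 = 250.176840
L = 2.75 × 250.176840 = 687.986309
V = π·1² × L = 3.141593 × 687.986309 = 2161.372734

L=687.986 V=2161.373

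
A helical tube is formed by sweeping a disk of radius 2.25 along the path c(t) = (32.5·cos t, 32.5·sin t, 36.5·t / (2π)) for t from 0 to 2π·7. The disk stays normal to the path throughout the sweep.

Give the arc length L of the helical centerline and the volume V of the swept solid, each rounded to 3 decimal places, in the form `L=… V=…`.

2πR = 2π·32.5 = 204.203522
per-turn = √(204.203522² + 36.5²) = √(41699.0786 + 1332.25) = √43031.3286 = 207.439940
L = 7 × 207.439940 = 1452.079578
V = π·2.25² × L = 15.904313 × 1452.079578 = 23094.327833

L=1452.080 V=23094.328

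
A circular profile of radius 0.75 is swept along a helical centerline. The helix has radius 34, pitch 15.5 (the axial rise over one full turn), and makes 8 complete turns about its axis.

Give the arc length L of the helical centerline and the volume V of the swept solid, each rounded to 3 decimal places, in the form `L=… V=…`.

L=1713.519 V=3028.038

2πR = 2π·34 = 213.628300
per-turn = √(213.628300² + 15.5²) = √(45637.0508 + 240.25) = √45877.3008 = 214.189871
L = 8 × 214.189871 = 1713.518966
V = π·0.75² × L = 1.767146 × 1713.518966 = 3028.037961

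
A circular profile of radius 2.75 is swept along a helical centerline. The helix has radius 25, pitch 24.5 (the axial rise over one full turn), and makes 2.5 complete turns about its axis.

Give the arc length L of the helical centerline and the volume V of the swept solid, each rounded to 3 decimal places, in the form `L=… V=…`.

L=397.447 V=9442.663

2πR = 2π·25 = 157.079633
per-turn = √(157.079633² + 24.5²) = √(24674.0110 + 600.25) = √25274.2610 = 158.978807
L = 2.5 × 158.978807 = 397.447017
V = π·2.75² × L = 23.758294 × 397.447017 = 9442.663254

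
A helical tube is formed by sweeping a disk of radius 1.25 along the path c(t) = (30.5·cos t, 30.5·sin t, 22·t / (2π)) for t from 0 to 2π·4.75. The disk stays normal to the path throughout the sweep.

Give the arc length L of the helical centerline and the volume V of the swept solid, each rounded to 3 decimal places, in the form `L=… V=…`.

2πR = 2π·30.5 = 191.637152
per-turn = √(191.637152² + 22²) = √(36724.7980 + 484) = √37208.7980 = 192.895822
L = 4.75 × 192.895822 = 916.255152
V = π·1.25² × L = 4.908739 × 916.255152 = 4497.656962

L=916.255 V=4497.657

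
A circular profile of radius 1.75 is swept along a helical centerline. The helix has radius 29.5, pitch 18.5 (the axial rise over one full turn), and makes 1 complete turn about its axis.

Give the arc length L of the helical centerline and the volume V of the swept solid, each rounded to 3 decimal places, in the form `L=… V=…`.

L=186.275 V=1792.175

2πR = 2π·29.5 = 185.353967
per-turn = √(185.353967² + 18.5²) = √(34356.0929 + 342.25) = √34698.3429 = 186.274912
L = 1 × 186.274912 = 186.274912
V = π·1.75² × L = 9.621128 × 186.274912 = 1792.174681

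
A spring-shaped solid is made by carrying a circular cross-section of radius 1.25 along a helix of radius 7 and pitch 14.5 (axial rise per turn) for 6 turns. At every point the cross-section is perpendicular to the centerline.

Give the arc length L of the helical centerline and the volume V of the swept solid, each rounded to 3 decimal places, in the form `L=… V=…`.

L=277.865 V=1363.966

2πR = 2π·7 = 43.982297
per-turn = √(43.982297² + 14.5²) = √(1934.4425 + 210.25) = √2144.6925 = 46.310824
L = 6 × 46.310824 = 277.864947
V = π·1.25² × L = 4.908739 × 277.864947 = 1363.966368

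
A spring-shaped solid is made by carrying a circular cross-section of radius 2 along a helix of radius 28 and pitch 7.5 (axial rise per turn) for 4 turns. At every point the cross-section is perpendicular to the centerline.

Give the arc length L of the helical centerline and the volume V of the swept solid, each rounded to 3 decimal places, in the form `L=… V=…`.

2πR = 2π·28 = 175.929189
per-turn = √(175.929189² + 7.5²) = √(30951.0794 + 56.25) = √31007.3294 = 176.088981
L = 4 × 176.088981 = 704.355926
V = π·2² × L = 12.566371 × 704.355926 = 8851.197610

L=704.356 V=8851.198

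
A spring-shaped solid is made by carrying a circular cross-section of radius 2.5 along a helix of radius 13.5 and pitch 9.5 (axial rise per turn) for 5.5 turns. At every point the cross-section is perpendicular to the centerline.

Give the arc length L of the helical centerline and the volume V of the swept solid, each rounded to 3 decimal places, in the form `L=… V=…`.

L=469.443 V=9217.498

2πR = 2π·13.5 = 84.823002
per-turn = √(84.823002² + 9.5²) = √(7194.9416 + 90.25) = √7285.1916 = 85.353334
L = 5.5 × 85.353334 = 469.443336
V = π·2.5² × L = 19.634954 × 469.443336 = 9217.498357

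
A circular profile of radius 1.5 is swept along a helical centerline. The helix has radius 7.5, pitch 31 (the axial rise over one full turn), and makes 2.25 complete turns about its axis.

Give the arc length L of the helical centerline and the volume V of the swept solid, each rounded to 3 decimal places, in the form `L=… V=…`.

L=126.914 V=897.102

2πR = 2π·7.5 = 47.123890
per-turn = √(47.123890² + 31²) = √(2220.6610 + 961) = √3181.6610 = 56.406214
L = 2.25 × 56.406214 = 126.913982
V = π·1.5² × L = 7.068583 × 126.913982 = 897.102074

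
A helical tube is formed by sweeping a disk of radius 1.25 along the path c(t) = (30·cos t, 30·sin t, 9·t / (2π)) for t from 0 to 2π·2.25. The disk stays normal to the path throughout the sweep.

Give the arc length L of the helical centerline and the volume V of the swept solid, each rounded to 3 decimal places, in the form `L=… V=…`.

2πR = 2π·30 = 188.495559
per-turn = √(188.495559² + 9²) = √(35530.5758 + 81) = √35611.5758 = 188.710296
L = 2.25 × 188.710296 = 424.598166
V = π·1.25² × L = 4.908739 × 424.598166 = 2084.241374

L=424.598 V=2084.241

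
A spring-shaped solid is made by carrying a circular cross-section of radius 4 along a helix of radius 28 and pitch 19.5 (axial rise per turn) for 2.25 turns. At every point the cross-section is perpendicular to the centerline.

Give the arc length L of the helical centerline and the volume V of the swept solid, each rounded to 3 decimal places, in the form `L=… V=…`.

2πR = 2π·28 = 175.929189
per-turn = √(175.929189² + 19.5²) = √(30951.0794 + 380.25) = √31331.3294 = 177.006580
L = 2.25 × 177.006580 = 398.264805
V = π·4² × L = 50.265482 × 398.264805 = 20018.972581

L=398.265 V=20018.973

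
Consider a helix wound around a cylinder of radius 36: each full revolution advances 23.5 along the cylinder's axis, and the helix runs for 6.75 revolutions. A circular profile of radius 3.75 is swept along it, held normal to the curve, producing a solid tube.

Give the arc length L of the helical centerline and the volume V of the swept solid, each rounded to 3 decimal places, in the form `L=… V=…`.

L=1535.032 V=67815.633

2πR = 2π·36 = 226.194671
per-turn = √(226.194671² + 23.5²) = √(51164.0292 + 552.25) = √51716.2792 = 227.412135
L = 6.75 × 227.412135 = 1535.031912
V = π·3.75² × L = 44.178647 × 1535.031912 = 67815.632513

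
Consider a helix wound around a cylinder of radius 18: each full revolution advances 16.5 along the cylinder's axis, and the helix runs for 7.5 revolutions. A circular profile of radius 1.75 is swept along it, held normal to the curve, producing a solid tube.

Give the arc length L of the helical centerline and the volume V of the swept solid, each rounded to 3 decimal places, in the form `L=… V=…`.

2πR = 2π·18 = 113.097336
per-turn = √(113.097336² + 16.5²) = √(12791.0073 + 272.25) = √13063.2573 = 114.294608
L = 7.5 × 114.294608 = 857.209556
V = π·1.75² × L = 9.621128 × 857.209556 = 8247.322436

L=857.210 V=8247.322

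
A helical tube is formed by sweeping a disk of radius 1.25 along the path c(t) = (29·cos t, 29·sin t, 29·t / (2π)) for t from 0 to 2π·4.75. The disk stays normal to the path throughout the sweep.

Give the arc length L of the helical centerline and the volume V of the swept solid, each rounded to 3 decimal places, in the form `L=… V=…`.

2πR = 2π·29 = 182.212374
per-turn = √(182.212374² + 29²) = √(33201.3492 + 841) = √34042.3492 = 184.505689
L = 4.75 × 184.505689 = 876.402022
V = π·1.25² × L = 4.908739 × 876.402022 = 4302.028365

L=876.402 V=4302.028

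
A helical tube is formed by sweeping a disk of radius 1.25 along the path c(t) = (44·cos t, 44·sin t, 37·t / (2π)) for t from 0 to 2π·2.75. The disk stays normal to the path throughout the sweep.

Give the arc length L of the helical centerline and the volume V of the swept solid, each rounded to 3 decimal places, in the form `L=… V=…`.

L=767.044 V=3765.219

2πR = 2π·44 = 276.460154
per-turn = √(276.460154² + 37²) = √(76430.2165 + 1369) = √77799.2165 = 278.925109
L = 2.75 × 278.925109 = 767.044050
V = π·1.25² × L = 4.908739 × 767.044050 = 3765.218676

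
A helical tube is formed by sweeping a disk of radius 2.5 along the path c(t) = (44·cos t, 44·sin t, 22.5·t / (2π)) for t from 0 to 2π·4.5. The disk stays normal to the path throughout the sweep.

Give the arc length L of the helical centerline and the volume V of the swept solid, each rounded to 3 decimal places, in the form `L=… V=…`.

2πR = 2π·44 = 276.460154
per-turn = √(276.460154² + 22.5²) = √(76430.2165 + 506.25) = √76936.4665 = 277.374235
L = 4.5 × 277.374235 = 1248.184059
V = π·2.5² × L = 19.634954 × 1248.184059 = 24508.036697

L=1248.184 V=24508.037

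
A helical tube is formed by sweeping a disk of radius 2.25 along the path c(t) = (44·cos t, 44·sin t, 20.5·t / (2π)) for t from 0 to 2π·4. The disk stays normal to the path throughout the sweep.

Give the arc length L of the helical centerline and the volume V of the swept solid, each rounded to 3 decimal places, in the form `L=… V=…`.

2πR = 2π·44 = 276.460154
per-turn = √(276.460154² + 20.5²) = √(76430.2165 + 420.25) = √76850.4665 = 277.219167
L = 4 × 277.219167 = 1108.876667
V = π·2.25² × L = 15.904313 × 1108.876667 = 17635.921386

L=1108.877 V=17635.921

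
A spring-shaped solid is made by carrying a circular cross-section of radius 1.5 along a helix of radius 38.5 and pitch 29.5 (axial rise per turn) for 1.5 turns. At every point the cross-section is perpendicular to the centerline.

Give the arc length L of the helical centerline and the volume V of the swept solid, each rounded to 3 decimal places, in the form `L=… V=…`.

L=365.542 V=2583.865

2πR = 2π·38.5 = 241.902634
per-turn = √(241.902634² + 29.5²) = √(58516.8845 + 870.25) = √59387.1345 = 243.694757
L = 1.5 × 243.694757 = 365.542135
V = π·1.5² × L = 7.068583 × 365.542135 = 2583.865095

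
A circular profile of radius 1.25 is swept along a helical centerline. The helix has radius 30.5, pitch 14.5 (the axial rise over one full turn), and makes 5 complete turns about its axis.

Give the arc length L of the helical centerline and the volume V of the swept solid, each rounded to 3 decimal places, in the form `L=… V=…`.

L=960.925 V=4716.928

2πR = 2π·30.5 = 191.637152
per-turn = √(191.637152² + 14.5²) = √(36724.7980 + 210.25) = √36935.0480 = 192.184932
L = 5 × 192.184932 = 960.924659
V = π·1.25² × L = 4.908739 × 960.924659 = 4716.927887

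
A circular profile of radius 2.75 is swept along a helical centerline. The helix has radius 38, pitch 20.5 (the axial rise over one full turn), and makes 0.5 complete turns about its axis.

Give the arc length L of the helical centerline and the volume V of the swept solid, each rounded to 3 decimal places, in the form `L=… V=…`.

L=119.820 V=2846.713

2πR = 2π·38 = 238.761042
per-turn = √(238.761042² + 20.5²) = √(57006.8350 + 420.25) = √57427.0850 = 239.639490
L = 0.5 × 239.639490 = 119.819745
V = π·2.75² × L = 23.758294 × 119.819745 = 2846.712778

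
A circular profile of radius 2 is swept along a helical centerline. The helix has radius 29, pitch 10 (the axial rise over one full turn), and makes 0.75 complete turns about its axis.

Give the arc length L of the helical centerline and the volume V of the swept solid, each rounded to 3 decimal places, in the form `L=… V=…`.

2πR = 2π·29 = 182.212374
per-turn = √(182.212374² + 10²) = √(33201.3492 + 100) = √33301.3492 = 182.486573
L = 0.75 × 182.486573 = 136.864930
V = π·2² × L = 12.566371 × 136.864930 = 1719.895428

L=136.865 V=1719.895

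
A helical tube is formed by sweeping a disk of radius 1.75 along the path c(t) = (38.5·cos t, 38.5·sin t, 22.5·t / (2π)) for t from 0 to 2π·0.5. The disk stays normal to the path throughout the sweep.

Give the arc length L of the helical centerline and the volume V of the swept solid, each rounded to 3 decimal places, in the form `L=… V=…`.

L=121.473 V=1168.711

2πR = 2π·38.5 = 241.902634
per-turn = √(241.902634² + 22.5²) = √(58516.8845 + 506.25) = √59023.1345 = 242.946773
L = 0.5 × 242.946773 = 121.473386
V = π·1.75² × L = 9.621128 × 121.473386 = 1168.710939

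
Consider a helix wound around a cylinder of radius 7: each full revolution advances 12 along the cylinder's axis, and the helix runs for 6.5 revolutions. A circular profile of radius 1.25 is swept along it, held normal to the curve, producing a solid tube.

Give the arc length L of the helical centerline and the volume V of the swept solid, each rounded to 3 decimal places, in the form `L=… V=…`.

L=296.335 V=1454.629

2πR = 2π·7 = 43.982297
per-turn = √(43.982297² + 12²) = √(1934.4425 + 144) = √2078.4425 = 45.589938
L = 6.5 × 45.589938 = 296.334598
V = π·1.25² × L = 4.908739 × 296.334598 = 1454.629057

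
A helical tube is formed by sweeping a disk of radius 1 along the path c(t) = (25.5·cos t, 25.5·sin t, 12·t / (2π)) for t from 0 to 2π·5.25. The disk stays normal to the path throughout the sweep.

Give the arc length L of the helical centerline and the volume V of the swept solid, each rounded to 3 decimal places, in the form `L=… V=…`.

L=843.517 V=2649.988

2πR = 2π·25.5 = 160.221225
per-turn = √(160.221225² + 12²) = √(25670.8410 + 144) = √25814.8410 = 160.669976
L = 5.25 × 160.669976 = 843.517372
V = π·1² × L = 3.141593 × 843.517372 = 2649.987978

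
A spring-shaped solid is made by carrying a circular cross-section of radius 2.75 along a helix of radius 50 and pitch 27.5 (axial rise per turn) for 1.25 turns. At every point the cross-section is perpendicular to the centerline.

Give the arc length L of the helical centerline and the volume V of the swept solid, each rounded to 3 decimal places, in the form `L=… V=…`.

2πR = 2π·50 = 314.159265
per-turn = √(314.159265² + 27.5²) = √(98696.0440 + 756.25) = √99452.2940 = 315.360578
L = 1.25 × 315.360578 = 394.200722
V = π·2.75² × L = 23.758294 × 394.200722 = 9365.536828

L=394.201 V=9365.537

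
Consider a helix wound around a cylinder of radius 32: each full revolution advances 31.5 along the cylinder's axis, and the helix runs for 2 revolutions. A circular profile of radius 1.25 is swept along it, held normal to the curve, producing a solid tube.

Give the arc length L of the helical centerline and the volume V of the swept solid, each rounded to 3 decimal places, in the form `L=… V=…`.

2πR = 2π·32 = 201.061930
per-turn = √(201.061930² + 31.5²) = √(40425.8996 + 992.25) = √41418.1496 = 203.514495
L = 2 × 203.514495 = 407.028990
V = π·1.25² × L = 4.908739 × 407.028990 = 1997.998881

L=407.029 V=1997.999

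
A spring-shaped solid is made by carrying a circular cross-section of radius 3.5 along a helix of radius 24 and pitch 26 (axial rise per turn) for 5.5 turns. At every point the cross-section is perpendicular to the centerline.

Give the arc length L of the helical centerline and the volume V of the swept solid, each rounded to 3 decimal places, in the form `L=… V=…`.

2πR = 2π·24 = 150.796447
per-turn = √(150.796447² + 26²) = √(22739.5685 + 676) = √23415.5685 = 153.021464
L = 5.5 × 153.021464 = 841.618054
V = π·3.5² × L = 38.484510 × 841.618054 = 32389.258410

L=841.618 V=32389.258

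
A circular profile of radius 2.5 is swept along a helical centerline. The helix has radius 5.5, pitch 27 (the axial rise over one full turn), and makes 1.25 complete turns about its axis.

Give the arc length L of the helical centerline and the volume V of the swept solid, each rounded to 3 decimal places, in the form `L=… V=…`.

2πR = 2π·5.5 = 34.557519
per-turn = √(34.557519² + 27²) = √(1194.2221 + 729) = √1923.2221 = 43.854557
L = 1.25 × 43.854557 = 54.818196
V = π·2.5² × L = 19.634954 × 54.818196 = 1076.352756

L=54.818 V=1076.353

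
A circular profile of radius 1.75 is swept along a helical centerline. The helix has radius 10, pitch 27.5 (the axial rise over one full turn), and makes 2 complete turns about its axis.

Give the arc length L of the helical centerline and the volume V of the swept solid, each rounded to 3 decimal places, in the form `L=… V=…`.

L=137.173 V=1319.757

2πR = 2π·10 = 62.831853
per-turn = √(62.831853² + 27.5²) = √(3947.8418 + 756.25) = √4704.0918 = 68.586382
L = 2 × 68.586382 = 137.172763
V = π·1.75² × L = 9.621128 × 137.172763 = 1319.756647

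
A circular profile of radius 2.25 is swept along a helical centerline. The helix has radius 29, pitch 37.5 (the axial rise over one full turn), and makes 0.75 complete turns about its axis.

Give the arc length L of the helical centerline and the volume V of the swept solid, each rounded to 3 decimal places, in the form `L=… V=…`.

L=139.523 V=2219.024

2πR = 2π·29 = 182.212374
per-turn = √(182.212374² + 37.5²) = √(33201.3492 + 1406.25) = √34607.5992 = 186.031178
L = 0.75 × 186.031178 = 139.523384
V = π·2.25² × L = 15.904313 × 139.523384 = 2219.023536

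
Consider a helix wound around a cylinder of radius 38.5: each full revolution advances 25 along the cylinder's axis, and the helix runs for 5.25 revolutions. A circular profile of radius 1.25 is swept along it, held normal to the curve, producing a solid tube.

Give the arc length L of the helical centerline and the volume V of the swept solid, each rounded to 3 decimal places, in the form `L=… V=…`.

2πR = 2π·38.5 = 241.902634
per-turn = √(241.902634² + 25²) = √(58516.8845 + 625) = √59141.8845 = 243.191045
L = 5.25 × 243.191045 = 1276.752988
V = π·1.25² × L = 4.908739 × 1276.752988 = 6267.246572

L=1276.753 V=6267.247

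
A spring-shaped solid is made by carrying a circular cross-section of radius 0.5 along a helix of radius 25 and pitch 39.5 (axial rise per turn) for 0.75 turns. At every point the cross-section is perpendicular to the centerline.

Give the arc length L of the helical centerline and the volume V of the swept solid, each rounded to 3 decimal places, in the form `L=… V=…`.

2πR = 2π·25 = 157.079633
per-turn = √(157.079633² + 39.5²) = √(24674.0110 + 1560.25) = √26234.2610 = 161.969939
L = 0.75 × 161.969939 = 121.477454
V = π·0.5² × L = 0.785398 × 121.477454 = 95.408169

L=121.477 V=95.408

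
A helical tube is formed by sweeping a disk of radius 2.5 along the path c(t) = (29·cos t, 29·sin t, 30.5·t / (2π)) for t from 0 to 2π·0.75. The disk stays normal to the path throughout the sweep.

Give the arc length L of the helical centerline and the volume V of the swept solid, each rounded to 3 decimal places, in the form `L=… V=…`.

L=138.561 V=2720.630

2πR = 2π·29 = 182.212374
per-turn = √(182.212374² + 30.5²) = √(33201.3492 + 930.25) = √34131.5992 = 184.747393
L = 0.75 × 184.747393 = 138.560545
V = π·2.5² × L = 19.634954 × 138.560545 = 2720.629934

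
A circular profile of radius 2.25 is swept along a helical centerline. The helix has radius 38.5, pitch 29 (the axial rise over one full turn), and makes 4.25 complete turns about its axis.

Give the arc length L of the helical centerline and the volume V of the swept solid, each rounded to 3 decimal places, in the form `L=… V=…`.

2πR = 2π·38.5 = 241.902634
per-turn = √(241.902634² + 29²) = √(58516.8845 + 841) = √59357.8845 = 243.634736
L = 4.25 × 243.634736 = 1035.447627
V = π·2.25² × L = 15.904313 × 1035.447627 = 16468.082960

L=1035.448 V=16468.083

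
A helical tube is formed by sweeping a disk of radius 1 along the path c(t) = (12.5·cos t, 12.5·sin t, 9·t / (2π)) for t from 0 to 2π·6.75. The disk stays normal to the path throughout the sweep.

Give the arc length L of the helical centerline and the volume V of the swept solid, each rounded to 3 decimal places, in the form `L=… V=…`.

L=533.613 V=1676.395

2πR = 2π·12.5 = 78.539816
per-turn = √(78.539816² + 9²) = √(6168.5028 + 81) = √6249.5028 = 79.053797
L = 6.75 × 79.053797 = 533.613127
V = π·1² × L = 3.141593 × 533.613127 = 1676.395079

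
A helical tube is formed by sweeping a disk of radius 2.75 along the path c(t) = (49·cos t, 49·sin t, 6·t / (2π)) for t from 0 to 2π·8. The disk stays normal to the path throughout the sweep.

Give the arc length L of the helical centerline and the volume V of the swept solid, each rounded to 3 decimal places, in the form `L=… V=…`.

L=2463.476 V=58527.996

2πR = 2π·49 = 307.876080
per-turn = √(307.876080² + 6²) = √(94787.6807 + 36) = √94823.6807 = 307.934540
L = 8 × 307.934540 = 2463.476317
V = π·2.75² × L = 23.758294 × 2463.476317 = 58527.995684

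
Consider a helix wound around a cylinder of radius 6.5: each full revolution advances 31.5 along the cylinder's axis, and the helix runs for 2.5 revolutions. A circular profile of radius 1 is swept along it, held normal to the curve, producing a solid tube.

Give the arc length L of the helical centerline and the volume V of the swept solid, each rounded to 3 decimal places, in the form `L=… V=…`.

2πR = 2π·6.5 = 40.840704
per-turn = √(40.840704² + 31.5²) = √(1667.9631 + 992.25) = √2660.2131 = 51.577254
L = 2.5 × 51.577254 = 128.943135
V = π·1² × L = 3.141593 × 128.943135 = 405.086807

L=128.943 V=405.087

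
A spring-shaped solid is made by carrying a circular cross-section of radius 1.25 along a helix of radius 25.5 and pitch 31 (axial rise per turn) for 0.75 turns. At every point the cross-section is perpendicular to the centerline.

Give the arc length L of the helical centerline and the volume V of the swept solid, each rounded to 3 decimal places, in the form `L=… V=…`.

2πR = 2π·25.5 = 160.221225
per-turn = √(160.221225² + 31²) = √(25670.8410 + 961) = √26631.8410 = 163.192650
L = 0.75 × 163.192650 = 122.394488
V = π·1.25² × L = 4.908739 × 122.394488 = 600.802536

L=122.394 V=600.803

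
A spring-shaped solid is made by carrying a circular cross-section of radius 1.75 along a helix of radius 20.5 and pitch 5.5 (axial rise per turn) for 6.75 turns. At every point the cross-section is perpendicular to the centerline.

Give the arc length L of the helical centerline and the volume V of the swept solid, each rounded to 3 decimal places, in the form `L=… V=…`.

2πR = 2π·20.5 = 128.805299
per-turn = √(128.805299² + 5.5²) = √(16590.8050 + 30.25) = √16621.0550 = 128.922671
L = 6.75 × 128.922671 = 870.228027
V = π·1.75² × L = 9.621128 × 870.228027 = 8372.574800

L=870.228 V=8372.575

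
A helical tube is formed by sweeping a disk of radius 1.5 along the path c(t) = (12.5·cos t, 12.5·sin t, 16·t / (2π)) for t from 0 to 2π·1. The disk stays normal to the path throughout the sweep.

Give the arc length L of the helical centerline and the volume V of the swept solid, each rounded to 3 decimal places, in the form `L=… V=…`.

2πR = 2π·12.5 = 78.539816
per-turn = √(78.539816² + 16²) = √(6168.5028 + 256) = √6424.5028 = 80.152996
L = 1 × 80.152996 = 80.152996
V = π·1.5² × L = 7.068583 × 80.152996 = 566.568142

L=80.153 V=566.568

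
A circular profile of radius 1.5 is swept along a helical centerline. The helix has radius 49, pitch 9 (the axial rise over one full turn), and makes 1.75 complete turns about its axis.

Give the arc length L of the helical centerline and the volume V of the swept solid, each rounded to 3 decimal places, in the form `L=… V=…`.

L=539.013 V=3810.060

2πR = 2π·49 = 307.876080
per-turn = √(307.876080² + 9²) = √(94787.6807 + 81) = √94868.6807 = 308.007598
L = 1.75 × 308.007598 = 539.013297
V = π·1.5² × L = 7.068583 × 539.013297 = 3810.060483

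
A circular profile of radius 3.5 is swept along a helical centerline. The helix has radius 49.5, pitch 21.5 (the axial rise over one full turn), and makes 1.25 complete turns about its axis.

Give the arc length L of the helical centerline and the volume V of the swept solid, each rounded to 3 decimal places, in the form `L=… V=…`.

L=389.700 V=14997.409

2πR = 2π·49.5 = 311.017673
per-turn = √(311.017673² + 21.5²) = √(96731.9927 + 462.25) = √97194.2427 = 311.759912
L = 1.25 × 311.759912 = 389.699890
V = π·3.5² × L = 38.484510 × 389.699890 = 14997.409317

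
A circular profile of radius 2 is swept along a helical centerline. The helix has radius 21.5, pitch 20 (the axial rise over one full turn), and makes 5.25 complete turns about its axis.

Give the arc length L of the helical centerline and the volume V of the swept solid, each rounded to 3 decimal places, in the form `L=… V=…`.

2πR = 2π·21.5 = 135.088484
per-turn = √(135.088484² + 20²) = √(18248.8985 + 400) = √18648.8985 = 136.560970
L = 5.25 × 136.560970 = 716.945093
V = π·2² × L = 12.566371 × 716.945093 = 9009.397745

L=716.945 V=9009.398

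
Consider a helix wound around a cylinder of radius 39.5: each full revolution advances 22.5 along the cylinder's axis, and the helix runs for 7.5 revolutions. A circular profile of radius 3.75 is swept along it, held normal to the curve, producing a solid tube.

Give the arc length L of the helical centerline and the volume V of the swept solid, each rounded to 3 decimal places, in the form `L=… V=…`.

2πR = 2π·39.5 = 248.185820
per-turn = √(248.185820² + 22.5²) = √(61596.2011 + 506.25) = √62102.4511 = 249.203634
L = 7.5 × 249.203634 = 1869.027253
V = π·3.75² × L = 44.178647 × 1869.027253 = 82571.094667

L=1869.027 V=82571.095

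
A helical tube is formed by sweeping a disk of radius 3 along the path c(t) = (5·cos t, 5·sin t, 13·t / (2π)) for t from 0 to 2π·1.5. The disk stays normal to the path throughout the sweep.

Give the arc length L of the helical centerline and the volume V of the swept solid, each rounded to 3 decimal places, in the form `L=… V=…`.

L=50.999 V=1441.966

2πR = 2π·5 = 31.415927
per-turn = √(31.415927² + 13²) = √(986.9604 + 169) = √1155.9604 = 33.999418
L = 1.5 × 33.999418 = 50.999127
V = π·3² × L = 28.274334 × 50.999127 = 1441.966354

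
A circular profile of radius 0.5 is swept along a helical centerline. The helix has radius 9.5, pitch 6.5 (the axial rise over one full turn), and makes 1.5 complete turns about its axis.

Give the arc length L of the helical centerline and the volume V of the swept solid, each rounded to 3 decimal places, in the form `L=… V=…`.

2πR = 2π·9.5 = 59.690260
per-turn = √(59.690260² + 6.5²) = √(3562.9272 + 42.25) = √3605.1772 = 60.043128
L = 1.5 × 60.043128 = 90.064692
V = π·0.5² × L = 0.785398 × 90.064692 = 70.736643

L=90.065 V=70.737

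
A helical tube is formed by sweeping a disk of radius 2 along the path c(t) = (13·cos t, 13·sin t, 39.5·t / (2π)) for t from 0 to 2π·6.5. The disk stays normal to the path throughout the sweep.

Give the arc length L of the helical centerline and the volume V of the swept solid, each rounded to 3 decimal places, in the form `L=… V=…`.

L=589.751 V=7411.031

2πR = 2π·13 = 81.681409
per-turn = √(81.681409² + 39.5²) = √(6671.8526 + 1560.25) = √8232.1026 = 90.730935
L = 6.5 × 90.730935 = 589.751078
V = π·2² × L = 12.566371 × 589.751078 = 7411.030614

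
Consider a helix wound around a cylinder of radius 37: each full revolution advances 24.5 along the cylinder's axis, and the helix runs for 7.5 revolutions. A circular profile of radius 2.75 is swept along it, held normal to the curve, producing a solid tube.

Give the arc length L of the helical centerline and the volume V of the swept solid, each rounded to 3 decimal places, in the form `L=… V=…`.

2πR = 2π·37 = 232.477856
per-turn = √(232.477856² + 24.5²) = √(54045.9537 + 600.25) = √54646.2037 = 233.765275
L = 7.5 × 233.765275 = 1753.239561
V = π·2.75² × L = 23.758294 × 1753.239561 = 41653.981718

L=1753.240 V=41653.982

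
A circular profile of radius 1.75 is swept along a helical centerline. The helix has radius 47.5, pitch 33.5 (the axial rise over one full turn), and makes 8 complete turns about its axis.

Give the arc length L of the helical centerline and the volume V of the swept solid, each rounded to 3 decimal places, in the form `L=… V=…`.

2πR = 2π·47.5 = 298.451302
per-turn = √(298.451302² + 33.5²) = √(89073.1797 + 1122.25) = √90195.4297 = 300.325540
L = 8 × 300.325540 = 2402.604317
V = π·1.75² × L = 9.621128 × 2402.604317 = 23115.762466

L=2402.604 V=23115.762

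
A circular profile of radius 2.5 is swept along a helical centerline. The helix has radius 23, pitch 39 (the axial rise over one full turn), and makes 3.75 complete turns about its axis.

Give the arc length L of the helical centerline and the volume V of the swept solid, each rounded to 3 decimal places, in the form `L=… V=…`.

2πR = 2π·23 = 144.513262
per-turn = √(144.513262² + 39²) = √(20884.0829 + 1521) = √22405.0829 = 149.683275
L = 3.75 × 149.683275 = 561.312282
V = π·2.5² × L = 19.634954 × 561.312282 = 11021.340894

L=561.312 V=11021.341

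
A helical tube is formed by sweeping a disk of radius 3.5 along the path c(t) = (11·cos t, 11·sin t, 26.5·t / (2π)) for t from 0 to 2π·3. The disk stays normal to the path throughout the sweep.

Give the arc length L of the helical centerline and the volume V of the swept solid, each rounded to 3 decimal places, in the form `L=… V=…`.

L=222.064 V=8546.009

2πR = 2π·11 = 69.115038
per-turn = √(69.115038² + 26.5²) = √(4776.8885 + 702.25) = √5479.1385 = 74.021203
L = 3 × 74.021203 = 222.063610
V = π·3.5² × L = 38.484510 × 222.063610 = 8546.009211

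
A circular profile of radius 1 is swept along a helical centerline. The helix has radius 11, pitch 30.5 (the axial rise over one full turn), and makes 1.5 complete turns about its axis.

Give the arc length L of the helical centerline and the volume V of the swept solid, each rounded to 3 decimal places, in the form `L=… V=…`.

2πR = 2π·11 = 69.115038
per-turn = √(69.115038² + 30.5²) = √(4776.8885 + 930.25) = √5707.1385 = 75.545606
L = 1.5 × 75.545606 = 113.318408
V = π·1² × L = 3.141593 × 113.318408 = 356.000279

L=113.318 V=356.000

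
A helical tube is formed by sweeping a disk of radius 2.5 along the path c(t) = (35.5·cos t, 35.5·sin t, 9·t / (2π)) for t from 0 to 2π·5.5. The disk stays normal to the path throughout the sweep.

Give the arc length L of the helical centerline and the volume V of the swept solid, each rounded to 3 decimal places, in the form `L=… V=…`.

L=1227.790 V=24107.604

2πR = 2π·35.5 = 223.053078
per-turn = √(223.053078² + 9²) = √(49752.6758 + 81) = √49833.6758 = 223.234576
L = 5.5 × 223.234576 = 1227.790166
V = π·2.5² × L = 19.634954 × 1227.790166 = 24107.603542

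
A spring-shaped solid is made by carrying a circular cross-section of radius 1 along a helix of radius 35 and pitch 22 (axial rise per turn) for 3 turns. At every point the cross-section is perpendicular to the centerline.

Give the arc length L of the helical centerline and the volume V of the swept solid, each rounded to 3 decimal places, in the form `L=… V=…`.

2πR = 2π·35 = 219.911486
per-turn = √(219.911486² + 22²) = √(48361.0616 + 484) = √48845.0616 = 221.009189
L = 3 × 221.009189 = 663.027567
V = π·1² × L = 3.141593 × 663.027567 = 2082.962532

L=663.028 V=2082.963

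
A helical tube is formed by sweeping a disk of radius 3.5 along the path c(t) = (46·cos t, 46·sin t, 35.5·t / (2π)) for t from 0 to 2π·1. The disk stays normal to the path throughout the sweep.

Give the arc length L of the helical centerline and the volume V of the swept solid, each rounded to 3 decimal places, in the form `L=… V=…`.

2πR = 2π·46 = 289.026524
per-turn = √(289.026524² + 35.5²) = √(83536.3317 + 1260.25) = √84796.5817 = 291.198526
L = 1 × 291.198526 = 291.198526
V = π·3.5² × L = 38.484510 × 291.198526 = 11206.632595

L=291.199 V=11206.633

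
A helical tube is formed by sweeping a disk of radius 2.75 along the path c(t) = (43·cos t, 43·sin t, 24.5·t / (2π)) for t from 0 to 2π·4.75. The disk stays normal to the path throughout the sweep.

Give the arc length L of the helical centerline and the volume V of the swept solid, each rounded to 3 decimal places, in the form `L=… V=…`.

2πR = 2π·43 = 270.176968
per-turn = √(270.176968² + 24.5²) = √(72995.5942 + 600.25) = √73595.8442 = 271.285540
L = 4.75 × 271.285540 = 1288.606314
V = π·2.75² × L = 23.758294 × 1288.606314 = 30615.088240

L=1288.606 V=30615.088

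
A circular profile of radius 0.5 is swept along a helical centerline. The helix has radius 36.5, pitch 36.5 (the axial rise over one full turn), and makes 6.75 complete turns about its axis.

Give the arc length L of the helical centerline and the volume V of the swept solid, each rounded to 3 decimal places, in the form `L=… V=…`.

2πR = 2π·36.5 = 229.336264
per-turn = √(229.336264² + 36.5²) = √(52595.1219 + 1332.25) = √53927.3719 = 232.222677
L = 6.75 × 232.222677 = 1567.503072
V = π·0.5² × L = 0.785398 × 1567.503072 = 1231.114034

L=1567.503 V=1231.114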